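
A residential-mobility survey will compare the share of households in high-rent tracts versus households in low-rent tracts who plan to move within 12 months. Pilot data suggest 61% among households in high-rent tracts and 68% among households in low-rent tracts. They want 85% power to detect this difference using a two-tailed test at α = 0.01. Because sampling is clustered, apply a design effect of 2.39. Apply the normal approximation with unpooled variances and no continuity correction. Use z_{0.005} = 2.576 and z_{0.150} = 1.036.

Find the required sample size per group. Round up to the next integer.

n = (z_{α/2} + z_β)² · [p₁(1−p₁) + p₂(1−p₂)] / (p₁ − p₂)²
  = (2.576 + 1.036)² · (0.61·0.39 + 0.68·0.32) / (-0.07)²
  = (3.612)² · (0.2379 + 0.2176) / 0.0049
  = 13.0465 · 0.4555 / 0.0049
  = 1212.80
Design effect: 2.39 × 1212.80 = 2898.58.
Round up → n = 2899 per group.

n = 2899 per group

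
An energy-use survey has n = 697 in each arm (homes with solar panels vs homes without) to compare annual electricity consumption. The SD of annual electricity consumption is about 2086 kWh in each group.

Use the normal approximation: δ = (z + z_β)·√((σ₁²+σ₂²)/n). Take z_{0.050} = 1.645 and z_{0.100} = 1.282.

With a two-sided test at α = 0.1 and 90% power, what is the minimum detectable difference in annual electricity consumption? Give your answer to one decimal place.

Minimum detectable difference ≈ 327.1 kWh

δ = (z_{α/2} + z_β) · √((σ₁²+σ₂²)/n)
  = (1.645 + 1.282) · √(8702792/697)
  = 2.927 · √12486.1
  = 2.927 · 111.7411
  = 327.0662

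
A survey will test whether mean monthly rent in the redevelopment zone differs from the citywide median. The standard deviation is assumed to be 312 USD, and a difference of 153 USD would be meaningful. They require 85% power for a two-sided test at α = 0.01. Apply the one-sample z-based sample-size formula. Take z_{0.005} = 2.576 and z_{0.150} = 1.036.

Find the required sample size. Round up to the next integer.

n = 55

n = (z_{α/2} + z_β)² · σ² / δ²
  = (2.576 + 1.036)² · 312² / 153²
  = 13.0465 · 97344 / 23409
  = 54.25
Round up → n = 55.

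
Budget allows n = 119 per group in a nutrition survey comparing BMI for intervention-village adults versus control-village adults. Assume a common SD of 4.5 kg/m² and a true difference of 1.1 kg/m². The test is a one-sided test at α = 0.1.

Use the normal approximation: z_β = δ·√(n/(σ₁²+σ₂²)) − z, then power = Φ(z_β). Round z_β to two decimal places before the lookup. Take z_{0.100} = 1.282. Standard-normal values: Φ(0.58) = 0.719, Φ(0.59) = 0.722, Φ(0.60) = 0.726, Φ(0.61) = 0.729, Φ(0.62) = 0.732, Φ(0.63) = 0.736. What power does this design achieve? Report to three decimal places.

z_β = δ·√(n/(σ₁²+σ₂²)) − z_α
    = 1.1 · √(119/40.5) − 1.282
    = 1.1 · 1.71414 − 1.282
    = 1.8856 − 1.282 = 0.6036 → 0.60
Power = Φ(0.60) = 0.726.

Power ≈ 0.726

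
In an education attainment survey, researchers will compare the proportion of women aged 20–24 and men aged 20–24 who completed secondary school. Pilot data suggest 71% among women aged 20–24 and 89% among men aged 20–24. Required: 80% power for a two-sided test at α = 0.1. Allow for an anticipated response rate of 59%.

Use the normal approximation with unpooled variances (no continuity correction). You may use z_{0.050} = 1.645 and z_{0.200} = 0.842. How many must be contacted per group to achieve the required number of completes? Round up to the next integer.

n = (z_{α/2} + z_β)² · [p₁(1−p₁) + p₂(1−p₂)] / (p₁ − p₂)²
  = (1.645 + 0.842)² · (0.71·0.29 + 0.89·0.11) / (-0.18)²
  = (2.487)² · (0.2059 + 0.0979) / 0.0324
  = 6.1852 · 0.3038 / 0.0324
  = 58.00
Adjust for 59% response: 58.00 / 0.59 = 98.30.
Round up → n = 99 per group.

n = 99 per group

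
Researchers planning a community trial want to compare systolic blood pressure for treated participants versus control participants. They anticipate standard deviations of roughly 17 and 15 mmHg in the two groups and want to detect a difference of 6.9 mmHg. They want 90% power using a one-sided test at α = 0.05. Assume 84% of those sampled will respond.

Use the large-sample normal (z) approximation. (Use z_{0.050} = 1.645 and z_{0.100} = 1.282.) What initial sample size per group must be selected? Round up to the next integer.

n = (z_α + z_β)² · (σ₁² + σ₂²) / δ²
  = (1.645 + 1.282)² · (17² + 15² = 514) / 6.9²
  = 8.5673 · 514 / 47.61
  = 92.49
Adjust for 84% response: 92.49 / 0.84 = 110.11.
Round up → n = 111 per group.

n = 111 per group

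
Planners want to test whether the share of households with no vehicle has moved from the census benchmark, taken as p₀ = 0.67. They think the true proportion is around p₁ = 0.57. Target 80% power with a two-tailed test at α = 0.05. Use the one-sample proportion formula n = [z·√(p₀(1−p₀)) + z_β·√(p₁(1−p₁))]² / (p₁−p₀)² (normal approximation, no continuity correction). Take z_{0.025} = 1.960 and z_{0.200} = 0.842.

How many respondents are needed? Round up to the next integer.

n = [z_{α/2}·√(p₀q₀) + z_β·√(p₁q₁)]² / (p₁ − p₀)²
  = [1.960·√(0.67·0.33) + 0.842·√(0.57·0.43)]² / (-0.10)²
  = [1.960·0.4702 + 0.842·0.4951]² / 0.0100
  = [1.3385]² / 0.0100
  = 179.15
Round up → n = 180.

n = 180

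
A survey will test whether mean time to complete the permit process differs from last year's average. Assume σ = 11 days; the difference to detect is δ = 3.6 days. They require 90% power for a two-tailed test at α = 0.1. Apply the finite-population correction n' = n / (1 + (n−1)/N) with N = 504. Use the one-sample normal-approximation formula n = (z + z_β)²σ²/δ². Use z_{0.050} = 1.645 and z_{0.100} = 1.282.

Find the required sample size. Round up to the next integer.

n = (z_{α/2} + z_β)² · σ² / δ²
  = (1.645 + 1.282)² · 11² / 3.6²
  = 8.5673 · 121 / 12.96
  = 79.99
Finite-population correction (N = 504): 79.99 / (1 + (79.99 − 1)/504) = 69.15.
Round up → n = 70.

n = 70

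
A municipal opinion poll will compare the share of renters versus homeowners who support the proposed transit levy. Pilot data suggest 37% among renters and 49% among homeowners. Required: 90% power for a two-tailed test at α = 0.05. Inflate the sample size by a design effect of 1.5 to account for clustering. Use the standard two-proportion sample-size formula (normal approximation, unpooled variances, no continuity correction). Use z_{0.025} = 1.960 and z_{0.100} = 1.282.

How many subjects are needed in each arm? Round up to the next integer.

n = 529 per group

n = (z_{α/2} + z_β)² · [p₁(1−p₁) + p₂(1−p₂)] / (p₁ − p₂)²
  = (1.960 + 1.282)² · (0.37·0.63 + 0.49·0.51) / (-0.12)²
  = (3.242)² · (0.2331 + 0.2499) / 0.0144
  = 10.5106 · 0.4830 / 0.0144
  = 352.54
Design effect: 1.5 × 352.54 = 528.81.
Round up → n = 529 per group.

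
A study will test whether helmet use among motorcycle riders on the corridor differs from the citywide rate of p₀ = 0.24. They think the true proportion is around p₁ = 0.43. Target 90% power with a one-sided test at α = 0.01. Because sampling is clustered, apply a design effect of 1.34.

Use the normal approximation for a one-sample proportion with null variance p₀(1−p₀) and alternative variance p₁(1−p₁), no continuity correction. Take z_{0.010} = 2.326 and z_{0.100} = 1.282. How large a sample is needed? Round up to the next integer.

n = 99

n = [z_α·√(p₀q₀) + z_β·√(p₁q₁)]² / (p₁ − p₀)²
  = [2.326·√(0.24·0.76) + 1.282·√(0.43·0.57)]² / (0.19)²
  = [2.326·0.4271 + 1.282·0.4951]² / 0.0361
  = [1.6281]² / 0.0361
  = 73.43
Design effect: 1.34 × 73.43 = 98.39.
Round up → n = 99.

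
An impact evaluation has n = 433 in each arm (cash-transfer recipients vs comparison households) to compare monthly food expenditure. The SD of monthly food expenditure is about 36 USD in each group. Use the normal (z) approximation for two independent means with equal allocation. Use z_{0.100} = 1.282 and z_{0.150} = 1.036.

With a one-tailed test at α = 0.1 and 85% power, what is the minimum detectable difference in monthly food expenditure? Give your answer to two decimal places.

δ = (z_α + z_β) · √((σ₁²+σ₂²)/n)
  = (1.282 + 1.036) · √(2592/433)
  = 2.318 · √5.9861
  = 2.318 · 2.4467
  = 5.6714

Minimum detectable difference ≈ 5.67 USD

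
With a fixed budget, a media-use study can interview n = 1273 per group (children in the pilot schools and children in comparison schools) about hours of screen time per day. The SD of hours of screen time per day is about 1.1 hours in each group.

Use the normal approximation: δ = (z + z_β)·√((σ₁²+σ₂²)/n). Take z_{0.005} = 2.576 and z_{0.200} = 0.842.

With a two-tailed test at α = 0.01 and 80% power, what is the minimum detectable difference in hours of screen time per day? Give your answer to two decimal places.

δ = (z_{α/2} + z_β) · √((σ₁²+σ₂²)/n)
  = (2.576 + 0.842) · √(2.42/1273)
  = 3.418 · √0.0019
  = 3.418 · 0.0436
  = 0.1490

Minimum detectable difference ≈ 0.15 hours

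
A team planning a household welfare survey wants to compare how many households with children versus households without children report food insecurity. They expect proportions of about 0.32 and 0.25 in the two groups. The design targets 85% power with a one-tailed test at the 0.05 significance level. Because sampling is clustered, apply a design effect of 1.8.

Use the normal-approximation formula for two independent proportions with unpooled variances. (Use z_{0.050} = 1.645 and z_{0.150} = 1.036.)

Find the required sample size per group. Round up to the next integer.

n = (z_α + z_β)² · [p₁(1−p₁) + p₂(1−p₂)] / (p₁ − p₂)²
  = (1.645 + 1.036)² · (0.32·0.68 + 0.25·0.75) / (0.07)²
  = (2.681)² · (0.2176 + 0.1875) / 0.0049
  = 7.1878 · 0.4051 / 0.0049
  = 594.24
Design effect: 1.8 × 594.24 = 1069.63.
Round up → n = 1070 per group.

n = 1070 per group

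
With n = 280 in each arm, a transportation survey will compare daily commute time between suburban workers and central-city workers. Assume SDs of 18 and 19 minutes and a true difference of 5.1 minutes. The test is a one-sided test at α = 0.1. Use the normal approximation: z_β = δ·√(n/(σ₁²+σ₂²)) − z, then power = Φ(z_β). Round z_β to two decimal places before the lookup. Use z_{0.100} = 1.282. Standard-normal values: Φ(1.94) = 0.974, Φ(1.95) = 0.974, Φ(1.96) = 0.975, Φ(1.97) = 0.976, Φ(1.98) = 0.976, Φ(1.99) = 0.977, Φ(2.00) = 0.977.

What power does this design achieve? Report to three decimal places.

z_β = δ·√(n/(σ₁²+σ₂²)) − z_α
    = 5.1 · √(280/685) − 1.282
    = 5.1 · 0.63934 − 1.282
    = 3.2606 − 1.282 = 1.9786 → 1.98
Power = Φ(1.98) = 0.976.

Power ≈ 0.976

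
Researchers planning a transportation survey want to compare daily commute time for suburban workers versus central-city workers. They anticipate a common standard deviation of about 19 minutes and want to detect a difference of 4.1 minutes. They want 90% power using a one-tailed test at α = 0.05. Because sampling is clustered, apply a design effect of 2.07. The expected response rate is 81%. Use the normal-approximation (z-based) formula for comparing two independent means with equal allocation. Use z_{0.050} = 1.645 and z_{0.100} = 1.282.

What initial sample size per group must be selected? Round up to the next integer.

n = 941 per group

n = (z_α + z_β)² · (σ₁² + σ₂²) / δ²
  = (1.645 + 1.282)² · (2·19² = 722) / 4.1²
  = 8.5673 · 722 / 16.81
  = 367.97
Design effect: 2.07 × 367.97 = 761.70.
Adjust for 81% response: 761.70 / 0.81 = 940.37.
Round up → n = 941 per group.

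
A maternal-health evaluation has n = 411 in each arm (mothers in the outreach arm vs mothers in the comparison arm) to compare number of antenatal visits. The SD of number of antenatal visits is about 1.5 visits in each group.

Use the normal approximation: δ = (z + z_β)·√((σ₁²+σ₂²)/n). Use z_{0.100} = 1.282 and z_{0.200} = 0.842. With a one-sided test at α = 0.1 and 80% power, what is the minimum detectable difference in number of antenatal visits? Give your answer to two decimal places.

Minimum detectable difference ≈ 0.22 visits

δ = (z_α + z_β) · √((σ₁²+σ₂²)/n)
  = (1.282 + 0.842) · √(4.5/411)
  = 2.124 · √0.01095
  = 2.124 · 0.1046
  = 0.2222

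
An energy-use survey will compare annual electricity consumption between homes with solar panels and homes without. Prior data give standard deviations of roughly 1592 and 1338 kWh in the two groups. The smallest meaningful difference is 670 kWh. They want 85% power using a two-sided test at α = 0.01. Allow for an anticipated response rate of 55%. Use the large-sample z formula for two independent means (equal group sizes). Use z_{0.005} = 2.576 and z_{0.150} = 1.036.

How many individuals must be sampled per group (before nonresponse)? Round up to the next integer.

n = (z_{α/2} + z_β)² · (σ₁² + σ₂²) / δ²
  = (2.576 + 1.036)² · (1592² + 1338² = 4324708) / 670²
  = 13.0465 · 4324708 / 448900
  = 125.69
Adjust for 55% response: 125.69 / 0.55 = 228.53.
Round up → n = 229 per group.

n = 229 per group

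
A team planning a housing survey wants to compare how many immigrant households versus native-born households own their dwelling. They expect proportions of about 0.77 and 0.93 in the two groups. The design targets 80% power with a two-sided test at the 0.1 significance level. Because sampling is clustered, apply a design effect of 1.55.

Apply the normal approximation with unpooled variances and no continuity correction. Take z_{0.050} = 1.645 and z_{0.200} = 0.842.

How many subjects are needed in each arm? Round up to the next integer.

n = (z_{α/2} + z_β)² · [p₁(1−p₁) + p₂(1−p₂)] / (p₁ − p₂)²
  = (1.645 + 0.842)² · (0.77·0.23 + 0.93·0.07) / (-0.16)²
  = (2.487)² · (0.1771 + 0.0651) / 0.0256
  = 6.1852 · 0.2422 / 0.0256
  = 58.52
Design effect: 1.55 × 58.52 = 90.70.
Round up → n = 91 per group.

n = 91 per group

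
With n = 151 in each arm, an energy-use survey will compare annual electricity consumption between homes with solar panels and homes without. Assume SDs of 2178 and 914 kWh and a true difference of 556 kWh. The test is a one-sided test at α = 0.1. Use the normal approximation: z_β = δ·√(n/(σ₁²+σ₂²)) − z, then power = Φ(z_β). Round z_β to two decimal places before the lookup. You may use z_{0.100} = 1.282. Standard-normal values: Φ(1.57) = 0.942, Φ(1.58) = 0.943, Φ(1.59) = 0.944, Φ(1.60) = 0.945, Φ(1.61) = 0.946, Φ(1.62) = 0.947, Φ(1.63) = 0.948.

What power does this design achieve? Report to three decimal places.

z_β = δ·√(n/(σ₁²+σ₂²)) − z_α
    = 556 · √(151/5579080) − 1.282
    = 556 · 0.00520 − 1.282
    = 2.8926 − 1.282 = 1.6106 → 1.61
Power = Φ(1.61) = 0.946.

Power ≈ 0.946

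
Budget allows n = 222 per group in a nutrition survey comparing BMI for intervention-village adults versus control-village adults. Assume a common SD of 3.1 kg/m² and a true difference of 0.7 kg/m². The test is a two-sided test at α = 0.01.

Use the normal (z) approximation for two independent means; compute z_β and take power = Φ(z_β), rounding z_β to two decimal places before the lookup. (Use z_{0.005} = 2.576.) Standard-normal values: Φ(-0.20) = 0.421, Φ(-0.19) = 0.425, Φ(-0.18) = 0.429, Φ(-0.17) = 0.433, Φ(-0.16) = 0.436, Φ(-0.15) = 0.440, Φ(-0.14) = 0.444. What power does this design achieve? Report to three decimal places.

Power ≈ 0.421

z_β = δ·√(n/(σ₁²+σ₂²)) − z_{α/2}
    = 0.7 · √(222/19.22) − 2.576
    = 0.7 · 3.39860 − 2.576
    = 2.3790 − 2.576 = -0.1970 → -0.20
Power = Φ(-0.20) = 0.421.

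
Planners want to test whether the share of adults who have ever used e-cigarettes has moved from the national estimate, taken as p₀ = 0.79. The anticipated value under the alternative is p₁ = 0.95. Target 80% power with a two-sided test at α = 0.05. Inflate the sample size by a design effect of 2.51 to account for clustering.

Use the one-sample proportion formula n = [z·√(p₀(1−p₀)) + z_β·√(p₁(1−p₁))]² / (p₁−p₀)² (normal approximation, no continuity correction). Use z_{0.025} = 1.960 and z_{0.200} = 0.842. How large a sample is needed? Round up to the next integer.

n = 95

n = [z_{α/2}·√(p₀q₀) + z_β·√(p₁q₁)]² / (p₁ − p₀)²
  = [1.960·√(0.79·0.21) + 0.842·√(0.95·0.05)]² / (0.16)²
  = [1.960·0.4073 + 0.842·0.2179]² / 0.0256
  = [0.9818]² / 0.0256
  = 37.66
Design effect: 2.51 × 37.66 = 94.52.
Round up → n = 95.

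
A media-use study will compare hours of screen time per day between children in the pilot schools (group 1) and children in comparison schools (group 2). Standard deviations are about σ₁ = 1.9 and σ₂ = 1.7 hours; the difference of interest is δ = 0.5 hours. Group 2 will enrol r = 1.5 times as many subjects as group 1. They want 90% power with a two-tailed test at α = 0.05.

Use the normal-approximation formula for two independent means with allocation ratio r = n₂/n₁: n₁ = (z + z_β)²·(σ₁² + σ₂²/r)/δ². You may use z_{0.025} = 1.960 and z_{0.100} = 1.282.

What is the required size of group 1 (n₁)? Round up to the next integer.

n₁ = 233

n₁ = (z_{α/2} + z_β)² · (σ₁² + σ₂²/r) / δ²
   = (1.960 + 1.282)² · (1.9² + 1.7²/1.5) / 0.5²
   = 10.5106 · (3.61 + 1.9267) / 0.25
   = 10.5106 · 5.5367 / 0.25
   = 232.77
Round up → n₁ = 233; n₂ = r·n₁ = 1.5 × 233 = 350.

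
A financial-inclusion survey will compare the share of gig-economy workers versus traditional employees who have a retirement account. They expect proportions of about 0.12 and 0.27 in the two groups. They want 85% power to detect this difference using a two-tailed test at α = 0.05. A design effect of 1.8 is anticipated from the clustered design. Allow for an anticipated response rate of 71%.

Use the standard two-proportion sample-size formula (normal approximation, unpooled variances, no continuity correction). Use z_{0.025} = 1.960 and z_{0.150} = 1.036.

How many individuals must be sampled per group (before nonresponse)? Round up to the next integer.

n = (z_{α/2} + z_β)² · [p₁(1−p₁) + p₂(1−p₂)] / (p₁ − p₂)²
  = (1.960 + 1.036)² · (0.12·0.88 + 0.27·0.73) / (-0.15)²
  = (2.996)² · (0.1056 + 0.1971) / 0.0225
  = 8.9760 · 0.3027 / 0.0225
  = 120.76
Design effect: 1.8 × 120.76 = 217.36.
Adjust for 71% response: 217.36 / 0.71 = 306.15.
Round up → n = 307 per group.

n = 307 per group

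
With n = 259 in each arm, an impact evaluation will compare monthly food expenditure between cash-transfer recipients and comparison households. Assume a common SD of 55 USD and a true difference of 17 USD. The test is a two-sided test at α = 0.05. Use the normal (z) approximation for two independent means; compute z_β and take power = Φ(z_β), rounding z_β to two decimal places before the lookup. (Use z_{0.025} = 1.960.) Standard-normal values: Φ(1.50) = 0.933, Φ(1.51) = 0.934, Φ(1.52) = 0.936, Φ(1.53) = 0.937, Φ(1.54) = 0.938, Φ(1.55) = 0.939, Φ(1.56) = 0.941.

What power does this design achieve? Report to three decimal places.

z_β = δ·√(n/(σ₁²+σ₂²)) − z_{α/2}
    = 17 · √(259/6050) − 1.960
    = 17 · 0.20691 − 1.960
    = 3.5174 − 1.960 = 1.5574 → 1.56
Power = Φ(1.56) = 0.941.

Power ≈ 0.941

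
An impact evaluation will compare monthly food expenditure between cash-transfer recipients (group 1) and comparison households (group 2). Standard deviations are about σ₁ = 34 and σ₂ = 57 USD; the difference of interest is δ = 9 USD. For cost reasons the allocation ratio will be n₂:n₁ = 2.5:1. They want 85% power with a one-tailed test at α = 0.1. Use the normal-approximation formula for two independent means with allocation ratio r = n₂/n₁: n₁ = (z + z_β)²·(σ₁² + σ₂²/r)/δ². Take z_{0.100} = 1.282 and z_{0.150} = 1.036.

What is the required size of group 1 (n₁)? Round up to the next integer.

n₁ = 163

n₁ = (z_α + z_β)² · (σ₁² + σ₂²/r) / δ²
   = (1.282 + 1.036)² · (34² + 57²/2.5) / 9²
   = 5.3731 · (1156 + 1299.6) / 81
   = 5.3731 · 2455.6 / 81
   = 162.89
Round up → n₁ = 163; n₂ = r·n₁ = 2.5 × 163 = 408.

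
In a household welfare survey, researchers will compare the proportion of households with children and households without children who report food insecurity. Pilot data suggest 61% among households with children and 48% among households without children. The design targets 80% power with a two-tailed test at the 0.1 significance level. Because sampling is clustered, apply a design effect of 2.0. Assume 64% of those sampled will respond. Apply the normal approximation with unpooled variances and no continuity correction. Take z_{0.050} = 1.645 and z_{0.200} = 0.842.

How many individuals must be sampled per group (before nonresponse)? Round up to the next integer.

n = (z_{α/2} + z_β)² · [p₁(1−p₁) + p₂(1−p₂)] / (p₁ − p₂)²
  = (1.645 + 0.842)² · (0.61·0.39 + 0.48·0.52) / (0.13)²
  = (2.487)² · (0.2379 + 0.2496) / 0.0169
  = 6.1852 · 0.4875 / 0.0169
  = 178.42
Design effect: 2.0 × 178.42 = 356.84.
Adjust for 64% response: 356.84 / 0.64 = 557.56.
Round up → n = 558 per group.

n = 558 per group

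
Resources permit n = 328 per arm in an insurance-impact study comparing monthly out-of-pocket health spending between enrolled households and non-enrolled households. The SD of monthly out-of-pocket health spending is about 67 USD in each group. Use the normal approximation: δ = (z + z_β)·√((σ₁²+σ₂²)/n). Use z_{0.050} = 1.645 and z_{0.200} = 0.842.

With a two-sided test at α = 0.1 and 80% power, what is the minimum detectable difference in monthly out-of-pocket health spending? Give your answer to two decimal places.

Minimum detectable difference ≈ 13.01 USD

δ = (z_{α/2} + z_β) · √((σ₁²+σ₂²)/n)
  = (1.645 + 0.842) · √(8978/328)
  = 2.487 · √27.372
  = 2.487 · 5.2318
  = 13.0115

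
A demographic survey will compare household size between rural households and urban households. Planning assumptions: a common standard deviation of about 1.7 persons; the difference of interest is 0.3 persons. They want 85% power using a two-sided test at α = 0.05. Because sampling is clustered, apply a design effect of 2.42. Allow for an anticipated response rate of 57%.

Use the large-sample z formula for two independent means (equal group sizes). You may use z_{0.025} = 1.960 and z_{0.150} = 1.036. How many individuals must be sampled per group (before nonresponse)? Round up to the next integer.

n = (z_{α/2} + z_β)² · (σ₁² + σ₂²) / δ²
  = (1.960 + 1.036)² · (2·1.7² = 5.78) / 0.3²
  = 8.9760 · 5.78 / 0.09
  = 576.46
Design effect: 2.42 × 576.46 = 1395.03.
Adjust for 57% response: 1395.03 / 0.57 = 2447.43.
Round up → n = 2448 per group.

n = 2448 per group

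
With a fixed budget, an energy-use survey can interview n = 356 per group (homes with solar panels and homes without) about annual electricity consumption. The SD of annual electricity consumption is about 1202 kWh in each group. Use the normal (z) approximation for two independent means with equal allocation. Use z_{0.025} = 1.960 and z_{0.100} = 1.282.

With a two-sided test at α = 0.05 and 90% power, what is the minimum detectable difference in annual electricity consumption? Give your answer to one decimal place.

δ = (z_{α/2} + z_β) · √((σ₁²+σ₂²)/n)
  = (1.960 + 1.282) · √(2889608/356)
  = 3.242 · √8116.9
  = 3.242 · 90.0937
  = 292.0838

Minimum detectable difference ≈ 292.1 kWh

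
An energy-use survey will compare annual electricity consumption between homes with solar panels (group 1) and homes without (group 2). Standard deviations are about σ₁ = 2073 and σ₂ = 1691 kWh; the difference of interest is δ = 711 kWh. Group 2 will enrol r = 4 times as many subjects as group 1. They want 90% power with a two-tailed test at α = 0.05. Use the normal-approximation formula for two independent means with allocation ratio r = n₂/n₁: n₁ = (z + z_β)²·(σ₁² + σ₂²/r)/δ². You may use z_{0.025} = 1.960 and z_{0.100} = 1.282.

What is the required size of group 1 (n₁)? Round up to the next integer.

n₁ = (z_{α/2} + z_β)² · (σ₁² + σ₂²/r) / δ²
   = (1.960 + 1.282)² · (2073² + 1691²/4) / 711²
   = 10.5106 · (4297329 + 714870.2) / 505521
   = 10.5106 · 5012199.2 / 505521
   = 104.21
Round up → n₁ = 105; n₂ = r·n₁ = 4 × 105 = 420.

n₁ = 105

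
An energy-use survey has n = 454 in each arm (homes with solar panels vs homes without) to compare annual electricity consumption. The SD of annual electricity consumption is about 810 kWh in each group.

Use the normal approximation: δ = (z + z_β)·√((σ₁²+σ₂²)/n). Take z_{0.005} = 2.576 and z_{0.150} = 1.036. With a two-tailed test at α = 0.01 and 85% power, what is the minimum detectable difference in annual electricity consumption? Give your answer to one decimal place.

δ = (z_{α/2} + z_β) · √((σ₁²+σ₂²)/n)
  = (2.576 + 1.036) · √(1312200/454)
  = 3.612 · √2890.3
  = 3.612 · 53.7616
  = 194.1869

Minimum detectable difference ≈ 194.2 kWh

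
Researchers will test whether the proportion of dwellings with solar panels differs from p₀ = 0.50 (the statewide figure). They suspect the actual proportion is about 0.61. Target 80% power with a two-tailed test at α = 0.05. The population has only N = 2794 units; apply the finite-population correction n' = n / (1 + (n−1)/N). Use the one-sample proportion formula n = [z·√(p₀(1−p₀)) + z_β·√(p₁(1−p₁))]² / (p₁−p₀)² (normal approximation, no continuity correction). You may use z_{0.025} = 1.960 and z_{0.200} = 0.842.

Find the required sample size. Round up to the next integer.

n = [z_{α/2}·√(p₀q₀) + z_β·√(p₁q₁)]² / (p₁ − p₀)²
  = [1.960·√(0.50·0.50) + 0.842·√(0.61·0.39)]² / (0.11)²
  = [1.960·0.5000 + 0.842·0.4877]² / 0.0121
  = [1.3907]² / 0.0121
  = 159.84
Finite-population correction (N = 2794): 159.84 / (1 + (159.84 − 1)/2794) = 151.24.
Round up → n = 152.

n = 152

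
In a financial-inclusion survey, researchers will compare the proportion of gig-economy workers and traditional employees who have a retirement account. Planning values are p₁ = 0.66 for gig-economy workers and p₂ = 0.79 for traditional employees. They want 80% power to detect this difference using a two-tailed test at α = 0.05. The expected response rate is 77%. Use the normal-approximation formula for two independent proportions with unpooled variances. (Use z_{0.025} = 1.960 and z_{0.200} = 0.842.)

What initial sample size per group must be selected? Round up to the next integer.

n = 236 per group

n = (z_{α/2} + z_β)² · [p₁(1−p₁) + p₂(1−p₂)] / (p₁ − p₂)²
  = (1.960 + 0.842)² · (0.66·0.34 + 0.79·0.21) / (-0.13)²
  = (2.802)² · (0.2244 + 0.1659) / 0.0169
  = 7.8512 · 0.3903 / 0.0169
  = 181.32
Adjust for 77% response: 181.32 / 0.77 = 235.48.
Round up → n = 236 per group.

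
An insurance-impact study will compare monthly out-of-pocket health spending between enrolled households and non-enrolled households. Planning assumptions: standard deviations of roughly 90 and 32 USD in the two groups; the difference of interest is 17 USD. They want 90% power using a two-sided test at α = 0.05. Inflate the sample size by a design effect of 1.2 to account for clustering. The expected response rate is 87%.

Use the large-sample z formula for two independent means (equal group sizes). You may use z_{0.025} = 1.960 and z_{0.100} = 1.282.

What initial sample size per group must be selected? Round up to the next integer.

n = 458 per group

n = (z_{α/2} + z_β)² · (σ₁² + σ₂²) / δ²
  = (1.960 + 1.282)² · (90² + 32² = 9124) / 17²
  = 10.5106 · 9124 / 289
  = 331.83
Design effect: 1.2 × 331.83 = 398.19.
Adjust for 87% response: 398.19 / 0.87 = 457.69.
Round up → n = 458 per group.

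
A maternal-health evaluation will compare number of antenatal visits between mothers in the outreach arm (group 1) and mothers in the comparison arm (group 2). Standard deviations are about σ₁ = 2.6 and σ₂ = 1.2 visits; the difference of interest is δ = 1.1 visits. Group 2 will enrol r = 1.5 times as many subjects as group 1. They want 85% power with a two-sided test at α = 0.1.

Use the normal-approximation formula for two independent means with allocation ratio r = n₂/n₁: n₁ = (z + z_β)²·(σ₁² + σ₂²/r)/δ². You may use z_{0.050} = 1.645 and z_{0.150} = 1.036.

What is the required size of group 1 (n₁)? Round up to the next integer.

n₁ = 46

n₁ = (z_{α/2} + z_β)² · (σ₁² + σ₂²/r) / δ²
   = (1.645 + 1.036)² · (2.6² + 1.2²/1.5) / 1.1²
   = 7.1878 · (6.76 + 0.96) / 1.21
   = 7.1878 · 7.72 / 1.21
   = 45.86
Round up → n₁ = 46; n₂ = r·n₁ = 1.5 × 46 = 69.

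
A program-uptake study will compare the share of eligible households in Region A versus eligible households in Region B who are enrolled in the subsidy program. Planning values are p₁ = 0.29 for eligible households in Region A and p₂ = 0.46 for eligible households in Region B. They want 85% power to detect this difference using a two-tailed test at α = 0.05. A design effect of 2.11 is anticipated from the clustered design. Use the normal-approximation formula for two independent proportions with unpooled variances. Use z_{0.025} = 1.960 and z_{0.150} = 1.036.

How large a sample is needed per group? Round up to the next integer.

n = 298 per group

n = (z_{α/2} + z_β)² · [p₁(1−p₁) + p₂(1−p₂)] / (p₁ − p₂)²
  = (1.960 + 1.036)² · (0.29·0.71 + 0.46·0.54) / (-0.17)²
  = (2.996)² · (0.2059 + 0.2484) / 0.0289
  = 8.9760 · 0.4543 / 0.0289
  = 141.10
Design effect: 2.11 × 141.10 = 297.72.
Round up → n = 298 per group.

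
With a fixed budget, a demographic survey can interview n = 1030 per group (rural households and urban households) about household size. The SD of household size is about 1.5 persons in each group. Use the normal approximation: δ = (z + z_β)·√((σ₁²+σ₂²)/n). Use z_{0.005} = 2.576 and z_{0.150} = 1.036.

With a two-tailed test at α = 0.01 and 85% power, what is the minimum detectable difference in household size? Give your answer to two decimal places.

Minimum detectable difference ≈ 0.24 persons

δ = (z_{α/2} + z_β) · √((σ₁²+σ₂²)/n)
  = (2.576 + 1.036) · √(4.5/1030)
  = 3.612 · √0.00437
  = 3.612 · 0.0661
  = 0.2387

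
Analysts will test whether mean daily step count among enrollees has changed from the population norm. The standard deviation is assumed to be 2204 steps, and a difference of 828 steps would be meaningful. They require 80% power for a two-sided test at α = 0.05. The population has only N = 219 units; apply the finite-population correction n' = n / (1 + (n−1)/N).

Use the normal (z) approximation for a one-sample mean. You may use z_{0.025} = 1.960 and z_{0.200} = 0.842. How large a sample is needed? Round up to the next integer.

n = (z_{α/2} + z_β)² · σ² / δ²
  = (1.960 + 0.842)² · 2204² / 828²
  = 7.8512 · 4857616 / 685584
  = 55.63
Finite-population correction (N = 219): 55.63 / (1 + (55.63 − 1)/219) = 44.52.
Round up → n = 45.

n = 45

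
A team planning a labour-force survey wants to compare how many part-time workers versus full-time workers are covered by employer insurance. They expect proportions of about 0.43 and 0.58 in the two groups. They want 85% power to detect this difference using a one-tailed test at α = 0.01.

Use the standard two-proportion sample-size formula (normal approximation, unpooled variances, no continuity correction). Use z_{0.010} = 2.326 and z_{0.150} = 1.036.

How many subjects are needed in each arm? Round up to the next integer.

n = 246 per group

n = (z_α + z_β)² · [p₁(1−p₁) + p₂(1−p₂)] / (p₁ − p₂)²
  = (2.326 + 1.036)² · (0.43·0.57 + 0.58·0.42) / (-0.15)²
  = (3.362)² · (0.2451 + 0.2436) / 0.0225
  = 11.3030 · 0.4887 / 0.0225
  = 245.50
Round up → n = 246 per group.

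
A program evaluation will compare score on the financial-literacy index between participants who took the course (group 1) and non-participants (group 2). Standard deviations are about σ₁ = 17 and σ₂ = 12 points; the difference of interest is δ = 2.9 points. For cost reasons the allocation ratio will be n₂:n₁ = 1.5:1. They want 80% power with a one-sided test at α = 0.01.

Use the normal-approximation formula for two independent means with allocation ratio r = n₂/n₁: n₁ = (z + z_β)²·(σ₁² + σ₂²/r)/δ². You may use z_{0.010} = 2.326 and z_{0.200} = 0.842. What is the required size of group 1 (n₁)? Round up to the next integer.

n₁ = (z_α + z_β)² · (σ₁² + σ₂²/r) / δ²
   = (2.326 + 0.842)² · (17² + 12²/1.5) / 2.9²
   = 10.0362 · (289 + 96) / 8.41
   = 10.0362 · 385 / 8.41
   = 459.45
Round up → n₁ = 460; n₂ = r·n₁ = 1.5 × 460 = 690.

n₁ = 460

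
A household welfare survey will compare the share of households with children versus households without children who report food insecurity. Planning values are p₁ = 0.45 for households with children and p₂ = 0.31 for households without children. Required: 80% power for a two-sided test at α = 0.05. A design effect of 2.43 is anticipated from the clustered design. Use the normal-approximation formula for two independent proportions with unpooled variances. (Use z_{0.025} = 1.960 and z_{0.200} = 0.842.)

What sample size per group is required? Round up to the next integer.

n = (z_{α/2} + z_β)² · [p₁(1−p₁) + p₂(1−p₂)] / (p₁ − p₂)²
  = (1.960 + 0.842)² · (0.45·0.55 + 0.31·0.69) / (0.14)²
  = (2.802)² · (0.2475 + 0.2139) / 0.0196
  = 7.8512 · 0.4614 / 0.0196
  = 184.82
Design effect: 2.43 × 184.82 = 449.12.
Round up → n = 450 per group.

n = 450 per group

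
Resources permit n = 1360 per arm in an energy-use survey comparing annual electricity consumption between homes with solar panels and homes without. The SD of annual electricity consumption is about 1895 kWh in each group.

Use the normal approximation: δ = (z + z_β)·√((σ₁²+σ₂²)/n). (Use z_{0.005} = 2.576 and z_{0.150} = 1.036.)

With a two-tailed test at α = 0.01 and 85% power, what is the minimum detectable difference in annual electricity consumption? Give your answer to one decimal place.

δ = (z_{α/2} + z_β) · √((σ₁²+σ₂²)/n)
  = (2.576 + 1.036) · √(7182050/1360)
  = 3.612 · √5280.9
  = 3.612 · 72.6699
  = 262.4838

Minimum detectable difference ≈ 262.5 kWh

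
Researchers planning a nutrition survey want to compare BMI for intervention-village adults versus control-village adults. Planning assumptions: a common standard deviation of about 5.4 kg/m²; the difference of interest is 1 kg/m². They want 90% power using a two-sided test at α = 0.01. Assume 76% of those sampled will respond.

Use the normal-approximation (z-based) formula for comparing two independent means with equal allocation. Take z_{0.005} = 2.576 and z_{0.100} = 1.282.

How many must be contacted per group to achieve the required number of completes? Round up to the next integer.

n = (z_{α/2} + z_β)² · (σ₁² + σ₂²) / δ²
  = (2.576 + 1.282)² · (2·5.4² = 58.32) / 1²
  = 14.8842 · 58.32 / 1
  = 868.04
Adjust for 76% response: 868.04 / 0.76 = 1142.16.
Round up → n = 1143 per group.

n = 1143 per group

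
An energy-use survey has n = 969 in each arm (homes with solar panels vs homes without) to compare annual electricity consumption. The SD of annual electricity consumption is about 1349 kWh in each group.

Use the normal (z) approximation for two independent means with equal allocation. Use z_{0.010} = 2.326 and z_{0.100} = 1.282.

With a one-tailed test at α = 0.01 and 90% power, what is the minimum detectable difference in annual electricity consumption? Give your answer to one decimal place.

δ = (z_α + z_β) · √((σ₁²+σ₂²)/n)
  = (2.326 + 1.282) · √(3639602/969)
  = 3.608 · √3756.0
  = 3.608 · 61.2865
  = 221.1218

Minimum detectable difference ≈ 221.1 kWh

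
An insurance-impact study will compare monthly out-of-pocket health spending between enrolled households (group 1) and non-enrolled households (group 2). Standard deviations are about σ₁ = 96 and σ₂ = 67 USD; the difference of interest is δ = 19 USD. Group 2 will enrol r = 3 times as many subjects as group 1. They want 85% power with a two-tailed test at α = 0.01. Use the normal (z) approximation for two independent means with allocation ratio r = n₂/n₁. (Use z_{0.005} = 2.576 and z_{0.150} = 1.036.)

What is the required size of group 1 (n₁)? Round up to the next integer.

n₁ = (z_{α/2} + z_β)² · (σ₁² + σ₂²/r) / δ²
   = (2.576 + 1.036)² · (96² + 67²/3) / 19²
   = 13.0465 · (9216 + 1496.3) / 361
   = 13.0465 · 10712.3 / 361
   = 387.14
Round up → n₁ = 388; n₂ = r·n₁ = 3 × 388 = 1164.

n₁ = 388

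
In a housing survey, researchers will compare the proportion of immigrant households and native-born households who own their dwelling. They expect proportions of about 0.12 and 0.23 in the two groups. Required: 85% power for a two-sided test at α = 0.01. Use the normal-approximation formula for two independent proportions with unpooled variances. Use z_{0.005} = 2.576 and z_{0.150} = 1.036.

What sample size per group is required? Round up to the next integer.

n = (z_{α/2} + z_β)² · [p₁(1−p₁) + p₂(1−p₂)] / (p₁ − p₂)²
  = (2.576 + 1.036)² · (0.12·0.88 + 0.23·0.77) / (-0.11)²
  = (3.612)² · (0.1056 + 0.1771) / 0.0121
  = 13.0465 · 0.2827 / 0.0121
  = 304.81
Round up → n = 305 per group.

n = 305 per group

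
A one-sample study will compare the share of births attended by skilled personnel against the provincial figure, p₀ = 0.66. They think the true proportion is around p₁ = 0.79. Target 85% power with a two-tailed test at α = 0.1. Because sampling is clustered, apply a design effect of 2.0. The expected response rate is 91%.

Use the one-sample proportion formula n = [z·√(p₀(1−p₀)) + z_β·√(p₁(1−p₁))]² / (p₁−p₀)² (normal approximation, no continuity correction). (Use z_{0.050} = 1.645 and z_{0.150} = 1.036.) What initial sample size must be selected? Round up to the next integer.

n = 188

n = [z_{α/2}·√(p₀q₀) + z_β·√(p₁q₁)]² / (p₁ − p₀)²
  = [1.645·√(0.66·0.34) + 1.036·√(0.79·0.21)]² / (0.13)²
  = [1.645·0.4737 + 1.036·0.4073]² / 0.0169
  = [1.2012]² / 0.0169
  = 85.38
Design effect: 2.0 × 85.38 = 170.76.
Adjust for 91% response: 170.76 / 0.91 = 187.65.
Round up → n = 188.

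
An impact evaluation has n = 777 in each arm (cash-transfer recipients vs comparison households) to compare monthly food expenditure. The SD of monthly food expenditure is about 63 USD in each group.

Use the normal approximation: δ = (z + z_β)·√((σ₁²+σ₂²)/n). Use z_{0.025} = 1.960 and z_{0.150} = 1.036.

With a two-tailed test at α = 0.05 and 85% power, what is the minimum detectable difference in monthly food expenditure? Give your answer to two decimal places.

Minimum detectable difference ≈ 9.58 USD

δ = (z_{α/2} + z_β) · √((σ₁²+σ₂²)/n)
  = (1.960 + 1.036) · √(7938/777)
  = 2.996 · √10.2162
  = 2.996 · 3.1963
  = 9.5761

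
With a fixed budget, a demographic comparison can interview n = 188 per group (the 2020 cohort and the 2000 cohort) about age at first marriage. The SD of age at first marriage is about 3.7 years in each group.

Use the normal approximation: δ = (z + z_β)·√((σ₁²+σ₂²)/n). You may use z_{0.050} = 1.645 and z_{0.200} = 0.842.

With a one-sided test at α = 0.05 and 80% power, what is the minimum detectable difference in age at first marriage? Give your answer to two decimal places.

Minimum detectable difference ≈ 0.95 years

δ = (z_α + z_β) · √((σ₁²+σ₂²)/n)
  = (1.645 + 0.842) · √(27.38/188)
  = 2.487 · √0.14564
  = 2.487 · 0.3816
  = 0.9491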